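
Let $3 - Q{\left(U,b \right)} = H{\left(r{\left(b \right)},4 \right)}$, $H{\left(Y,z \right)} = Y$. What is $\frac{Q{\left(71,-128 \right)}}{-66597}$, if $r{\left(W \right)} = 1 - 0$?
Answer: $- \frac{2}{66597} \approx -3.0031 \cdot 10^{-5}$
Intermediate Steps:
$r{\left(W \right)} = 1$ ($r{\left(W \right)} = 1 + 0 = 1$)
$Q{\left(U,b \right)} = 2$ ($Q{\left(U,b \right)} = 3 - 1 = 2$)
$\frac{Q{\left(71,-128 \right)}}{-66597} = \frac{2}{-66597} = 2 \left(- \frac{1}{66597}\right) = - \frac{2}{66597}$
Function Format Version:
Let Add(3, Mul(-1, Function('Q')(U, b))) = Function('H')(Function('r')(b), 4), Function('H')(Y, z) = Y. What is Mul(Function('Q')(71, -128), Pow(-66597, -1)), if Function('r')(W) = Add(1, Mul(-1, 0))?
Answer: Rational(-2, 66597) ≈ -3.0031e-5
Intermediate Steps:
Function('r')(W) = 1 (Function('r')(W) = Add(1, 0) = 1)
Function('Q')(U, b) = 2 (Function('Q')(U, b) = Add(3, Mul(-1, 1)) = Add(3, -1) = 2)
Mul(Function('Q')(71, -128), Pow(-66597, -1)) = Mul(2, Pow(-66597, -1)) = Mul(2, Rational(-1, 66597)) = Rational(-2, 66597)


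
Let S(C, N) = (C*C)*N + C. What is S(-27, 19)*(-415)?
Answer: -5736960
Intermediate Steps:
S(C, N) = C + N*C² (S(C, N) = C²*N + C = N*C² + C = C + N*C²)
S(-27, 19)*(-415) = -27*(1 - 27*19)*(-415) = -27*(1 - 513)*(-415) = -27*(-512)*(-415) = 13824*(-415) = -5736960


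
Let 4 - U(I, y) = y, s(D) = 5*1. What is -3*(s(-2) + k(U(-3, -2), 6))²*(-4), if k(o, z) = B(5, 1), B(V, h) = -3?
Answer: 48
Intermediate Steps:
s(D) = 5
U(I, y) = 4 - y
k(o, z) = -3
-3*(s(-2) + k(U(-3, -2), 6))²*(-4) = -3*(5 - 3)²*(-4) = -3*2²*(-4) = -3*4*(-4) = -12*(-4) = 48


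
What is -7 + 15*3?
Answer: 38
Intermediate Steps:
-7 + 15*3 = -7 + 45 = 38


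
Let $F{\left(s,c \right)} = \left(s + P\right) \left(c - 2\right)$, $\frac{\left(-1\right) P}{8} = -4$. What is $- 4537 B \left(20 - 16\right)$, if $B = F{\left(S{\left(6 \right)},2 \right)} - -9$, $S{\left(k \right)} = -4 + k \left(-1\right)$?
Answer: $-163332$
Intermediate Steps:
$P = 32$ ($P = \left(-8\right) \left(-4\right) = 32$)
$S{\left(k \right)} = -4 - k$
$F{\left(s,c \right)} = \left(-2 + c\right) \left(32 + s\right)$ ($F{\left(s,c \right)} = \left(s + 32\right) \left(c - 2\right) = \left(32 + s\right) \left(-2 + c\right) = \left(-2 + c\right) \left(32 + s\right)$)
$B = 9$ ($B = \left(-64 - 2 \left(-4 - 6\right) + 32 \cdot 2 + 2 \left(-4 - 6\right)\right) - -9 = \left(-64 - 2 \left(-4 - 6\right) + 64 + 2 \left(-4 - 6\right)\right) + 9 = \left(-64 - -20 + 64 + 2 \left(-10\right)\right) + 9 = \left(-64 + 20 + 64 - 20\right) + 9 = 0 + 9 = 9$)
$- 4537 B \left(20 - 16\right) = - 4537 \cdot 9 \left(20 - 16\right) = - 4537 \cdot 9 \cdot 4 = \left(-4537\right) 36 = -163332$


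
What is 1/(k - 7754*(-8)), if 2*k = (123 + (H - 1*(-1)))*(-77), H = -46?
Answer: 1/59029 ≈ 1.6941e-5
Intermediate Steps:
k = -3003 (k = ((123 + (-46 - 1*(-1)))*(-77))/2 = ((123 + (-46 + 1))*(-77))/2 = ((123 - 45)*(-77))/2 = (78*(-77))/2 = (1/2)*(-6006) = -3003)
1/(k - 7754*(-8)) = 1/(-3003 - 7754*(-8)) = 1/(-3003 + 62032) = 1/59029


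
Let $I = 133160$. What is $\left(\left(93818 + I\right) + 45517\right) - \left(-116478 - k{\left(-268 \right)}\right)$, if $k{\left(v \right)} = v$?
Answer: $388705$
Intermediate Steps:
$\left(\left(93818 + I\right) + 45517\right) - \left(-116478 - k{\left(-268 \right)}\right) = \left(\left(93818 + 133160\right) + 45517\right) - \left(-116478 - -268\right) = \left(226978 + 45517\right) - \left(-116478 + 268\right) = 272495 - -116210 = 272495 + 116210 = 388705$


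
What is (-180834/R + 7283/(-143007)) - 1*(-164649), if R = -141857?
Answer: 3340184010274658/20286543999 ≈ 1.6465e+5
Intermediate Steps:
(-180834/R + 7283/(-143007)) - 1*(-164649) = (-180834/(-141857) + 7283/(-143007)) - 1*(-164649) = (-180834*(-1/141857) + 7283*(-1/143007)) + 164649 = (180834/141857 - 7283/143007) + 164649 = 24827383307/20286543999 + 164649 = 3340184010274658/20286543999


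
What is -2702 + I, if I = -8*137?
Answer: -3798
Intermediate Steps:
I = -1096
-2702 + I = -2702 - 1096 = -3798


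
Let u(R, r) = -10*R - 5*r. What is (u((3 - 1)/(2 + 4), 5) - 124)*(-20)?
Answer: 9140/3 ≈ 3046.7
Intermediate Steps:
(u((3 - 1)/(2 + 4), 5) - 124)*(-20) = ((-10*(3 - 1)/(2 + 4) - 5*5) - 124)*(-20) = ((-20/6 - 25) - 124)*(-20) = ((-10*⅓ - 25) - 124)*(-20) = ((-10/3 - 25) - 124)*(-20) = (-85/3 - 124)*(-20) = -457/3*(-20) = 9140/3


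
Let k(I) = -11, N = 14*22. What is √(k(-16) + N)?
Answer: 3*√33 ≈ 17.234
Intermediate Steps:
N = 308
√(k(-16) + N) = √(-11 + 308) = √297 = 3*√33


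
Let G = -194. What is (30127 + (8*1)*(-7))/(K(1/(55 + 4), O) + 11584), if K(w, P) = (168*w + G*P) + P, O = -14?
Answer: 1774189/843042 ≈ 2.1045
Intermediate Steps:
K(w, P) = -193*P + 168*w (K(w, P) = (168*w - 194*P) + P = (-194*P + 168*w) + P = -193*P + 168*w)
(30127 + (8*1)*(-7))/(K(1/(55 + 4), O) + 11584) = (30127 + (8*1)*(-7))/((-193*(-14) + 168/(55 + 4)) + 11584) = (30127 + 8*(-7))/((2702 + 168/59) + 11584) = (30127 - 56)/((2702 + 168*(1/59)) + 11584) = 30071/((2702 + 168/59) + 11584) = 30071/(159586/59 + 11584) = 30071/(843042/59) = 30071*(59/843042) = 1774189/843042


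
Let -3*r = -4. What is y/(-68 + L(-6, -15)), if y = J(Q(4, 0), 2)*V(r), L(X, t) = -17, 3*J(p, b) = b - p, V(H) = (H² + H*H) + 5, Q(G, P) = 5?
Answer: 77/765 ≈ 0.10065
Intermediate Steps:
r = 4/3 (r = -⅓*(-4) = 4/3 ≈ 1.3333)
V(H) = 5 + 2*H² (V(H) = (H² + H²) + 5 = 2*H² + 5 = 5 + 2*H²)
J(p, b) = -p/3 + b/3 (J(p, b) = (b - p)/3 = -p/3 + b/3)
y = -77/9 (y = (-⅓*5 + (⅓)*2)*(5 + 2*(4/3)²) = (-5/3 + ⅔)*(5 + 2*(16/9)) = -(5 + 32/9) = -1*77/9 = -77/9 ≈ -8.5556)
y/(-68 + L(-6, -15)) = -77/9/(-68 - 17) = -77/9/(-85) = -1/85*(-77/9) = 77/765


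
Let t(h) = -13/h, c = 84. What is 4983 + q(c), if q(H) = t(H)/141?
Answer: 59018639/11844 ≈ 4983.0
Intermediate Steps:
q(H) = -13/(141*H) (q(H) = -13/H/141 = -13/H*(1/141) = -13/(141*H))
4983 + q(c) = 4983 - 13/141/84 = 4983 - 13/141*1/84 = 4983 - 13/11844 = 59018639/11844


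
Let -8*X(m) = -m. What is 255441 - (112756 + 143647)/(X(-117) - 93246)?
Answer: 190582749709/746085 ≈ 2.5544e+5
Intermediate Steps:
X(m) = m/8 (X(m) = -(-1)*m/8 = m/8)
255441 - (112756 + 143647)/(X(-117) - 93246) = 255441 - (112756 + 143647)/((⅛)*(-117) - 93246) = 255441 - 256403/(-117/8 - 93246) = 255441 - 256403/(-746085/8) = 255441 - 256403*(-8)/746085 = 255441 - 1*(-2051224/746085) = 255441 + 2051224/746085 = 190582749709/746085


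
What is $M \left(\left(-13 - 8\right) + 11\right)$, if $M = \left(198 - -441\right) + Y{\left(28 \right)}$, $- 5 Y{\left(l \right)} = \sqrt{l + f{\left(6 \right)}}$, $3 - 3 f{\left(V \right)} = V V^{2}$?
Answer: $-6390 + 2 i \sqrt{43} \approx -6390.0 + 13.115 i$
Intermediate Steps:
$f{\left(V \right)} = 1 - \frac{V^{3}}{3}$ ($f{\left(V \right)} = 1 - \frac{V V^{2}}{3} = 1 - \frac{V^{3}}{3}$)
$Y{\left(l \right)} = - \frac{\sqrt{-71 + l}}{5}$ ($Y{\left(l \right)} = - \frac{\sqrt{l + \left(1 - \frac{6^{3}}{3}\right)}}{5} = - \frac{\sqrt{l + \left(1 - 72\right)}}{5} = - \frac{\sqrt{l - 71}}{5} = - \frac{\sqrt{-71 + l}}{5}$)
$M = 639 - \frac{i \sqrt{43}}{5}$ ($M = \left(198 - -441\right) - \frac{\sqrt{-71 + 28}}{5} = \left(198 + 441\right) - \frac{\sqrt{-43}}{5} = 639 - \frac{i \sqrt{43}}{5} \approx 639.0 - 1.3115 i$)
$M \left(\left(-13 - 8\right) + 11\right) = \left(639 - \frac{i \sqrt{43}}{5}\right) \left(\left(-13 - 8\right) + 11\right) = \left(639 - \frac{i \sqrt{43}}{5}\right) \left(-21 + 11\right) = \left(639 - \frac{i \sqrt{43}}{5}\right) \left(-10\right) = -6390 + 2 i \sqrt{43}$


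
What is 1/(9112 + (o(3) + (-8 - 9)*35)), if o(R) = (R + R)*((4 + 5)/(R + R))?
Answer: 1/8526 ≈ 0.00011729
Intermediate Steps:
o(R) = 9 (o(R) = (2*R)*(9/((2*R))) = (2*R)*(9*(1/(2*R))) = (2*R)*(9/(2*R)) = 9)
1/(9112 + (o(3) + (-8 - 9)*35)) = 1/(9112 + (9 + (-8 - 9)*35)) = 1/(9112 + (9 - 17*35)) = 1/(9112 + (9 - 595)) = 1/(9112 - 586) = 1/8526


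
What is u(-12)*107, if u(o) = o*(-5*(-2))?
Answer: -12840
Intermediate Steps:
u(o) = 10*o (u(o) = o*10 = 10*o)
u(-12)*107 = (10*(-12))*107 = -120*107 = -12840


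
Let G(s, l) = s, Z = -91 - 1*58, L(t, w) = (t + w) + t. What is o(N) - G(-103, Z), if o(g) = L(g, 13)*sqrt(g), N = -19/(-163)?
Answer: 103 + 2157*sqrt(3097)/26569 ≈ 107.52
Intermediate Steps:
N = 19/163 (N = -19*(-1/163) = 19/163 ≈ 0.11656)
L(t, w) = w + 2*t
o(g) = sqrt(g)*(13 + 2*g) (o(g) = (13 + 2*g)*sqrt(g) = sqrt(g)*(13 + 2*g))
Z = -149 (Z = -91 - 58 = -149)
o(N) - G(-103, Z) = sqrt(19/163)*(13 + 2*(19/163)) - 1*(-103) = (sqrt(3097)/163)*(13 + 38/163) + 103 = (sqrt(3097)/163)*(2157/163) + 103 = 2157*sqrt(3097)/26569 + 103 = 103 + 2157*sqrt(3097)/26569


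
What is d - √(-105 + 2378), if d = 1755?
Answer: 1755 - √2273 ≈ 1707.3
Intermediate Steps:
d - √(-105 + 2378) = 1755 - √(-105 + 2378) = 1755 - √2273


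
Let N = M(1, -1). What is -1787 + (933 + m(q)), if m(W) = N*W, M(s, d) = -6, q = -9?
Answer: -800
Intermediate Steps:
N = -6
m(W) = -6*W
-1787 + (933 + m(q)) = -1787 + (933 - 6*(-9)) = -1787 + (933 + 54) = -1787 + 987 = -800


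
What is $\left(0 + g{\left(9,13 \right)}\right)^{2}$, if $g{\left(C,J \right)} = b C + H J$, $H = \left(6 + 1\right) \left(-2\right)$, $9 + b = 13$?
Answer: $21316$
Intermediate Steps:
$b = 4$ ($b = -9 + 13 = 4$)
$H = -14$ ($H = 7 \left(-2\right) = -14$)
$g{\left(C,J \right)} = - 14 J + 4 C$ ($g{\left(C,J \right)} = 4 C - 14 J = - 14 J + 4 C$)
$\left(0 + g{\left(9,13 \right)}\right)^{2} = \left(0 + \left(\left(-14\right) 13 + 4 \cdot 9\right)\right)^{2} = \left(0 + \left(-182 + 36\right)\right)^{2} = \left(0 - 146\right)^{2} = \left(-146\right)^{2} = 21316$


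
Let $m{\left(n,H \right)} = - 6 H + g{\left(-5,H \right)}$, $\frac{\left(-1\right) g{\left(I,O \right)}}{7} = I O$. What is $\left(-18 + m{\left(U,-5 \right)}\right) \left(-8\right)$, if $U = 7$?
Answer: $1304$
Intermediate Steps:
$g{\left(I,O \right)} = - 7 I O$
$m{\left(n,H \right)} = 29 H$ ($m{\left(n,H \right)} = - 6 H - - 35 H = - 6 H + 35 H = 29 H$)
$\left(-18 + m{\left(U,-5 \right)}\right) \left(-8\right) = \left(-18 + 29 \left(-5\right)\right) \left(-8\right) = \left(-18 - 145\right) \left(-8\right) = \left(-163\right) \left(-8\right) = 1304$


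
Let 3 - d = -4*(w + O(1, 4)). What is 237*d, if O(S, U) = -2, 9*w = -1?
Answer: -3871/3 ≈ -1290.3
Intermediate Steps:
w = -⅑ (w = (⅑)*(-1) = -⅑ ≈ -0.11111)
d = -49/9 (d = 3 - (-4)*(-⅑ - 2) = 3 - (-4)*(-19)/9 = 3 - 1*76/9 = 3 - 76/9 = -49/9 ≈ -5.4444)
237*d = 237*(-49/9) = -3871/3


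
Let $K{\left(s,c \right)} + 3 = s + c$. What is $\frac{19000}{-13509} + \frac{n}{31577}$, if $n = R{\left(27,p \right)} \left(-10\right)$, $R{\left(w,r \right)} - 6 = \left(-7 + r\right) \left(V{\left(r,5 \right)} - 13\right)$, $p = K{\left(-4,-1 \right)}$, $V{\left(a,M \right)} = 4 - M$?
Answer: $- \frac{33112760}{22451247} \approx -1.4749$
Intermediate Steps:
$K{\left(s,c \right)} = -3 + c + s$ ($K{\left(s,c \right)} = -3 + \left(s + c\right) = -3 + \left(c + s\right) = -3 + c + s$)
$p = -8$ ($p = -3 - 1 - 4 = -8$)
$R{\left(w,r \right)} = 104 - 14 r$ ($R{\left(w,r \right)} = 6 + \left(-7 + r\right) \left(\left(4 - 5\right) - 13\right) = 6 + \left(-7 + r\right) \left(-1 - 13\right) = 6 + \left(-7 + r\right) \left(-14\right) = 6 - \left(-98 + 14 r\right) = 104 - 14 r$)
$n = -2160$ ($n = \left(104 - -112\right) \left(-10\right) = \left(104 + 112\right) \left(-10\right) = 216 \left(-10\right) = -2160$)
$\frac{19000}{-13509} + \frac{n}{31577} = \frac{19000}{-13509} - \frac{2160}{31577} = 19000 \left(- \frac{1}{13509}\right) - \frac{2160}{31577} = - \frac{1000}{711} - \frac{2160}{31577} = - \frac{33112760}{22451247}$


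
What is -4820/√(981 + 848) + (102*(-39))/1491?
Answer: -1326/497 - 4820*√1829/1829 ≈ -115.37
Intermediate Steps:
-4820/√(981 + 848) + (102*(-39))/1491 = -4820*√1829/1829 - 3978*1/1491 = -4820*√1829/1829 - 1326/497 = -1326/497 - 4820*√1829/1829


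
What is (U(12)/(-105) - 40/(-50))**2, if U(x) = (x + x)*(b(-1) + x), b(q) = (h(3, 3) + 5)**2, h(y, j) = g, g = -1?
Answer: 784/25 ≈ 31.360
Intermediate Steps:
h(y, j) = -1
b(q) = 16 (b(q) = (-1 + 5)**2 = 4**2 = 16)
U(x) = 2*x*(16 + x) (U(x) = (x + x)*(16 + x) = (2*x)*(16 + x) = 2*x*(16 + x))
(U(12)/(-105) - 40/(-50))**2 = ((2*12*(16 + 12))/(-105) - 40/(-50))**2 = ((2*12*28)*(-1/105) - 40*(-1/50))**2 = (672*(-1/105) + 4/5)**2 = (-32/5 + 4/5)**2 = (-28/5)**2 = 784/25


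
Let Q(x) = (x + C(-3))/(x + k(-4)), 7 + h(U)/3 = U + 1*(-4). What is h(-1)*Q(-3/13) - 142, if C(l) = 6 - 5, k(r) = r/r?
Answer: -178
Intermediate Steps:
k(r) = 1
h(U) = -33 + 3*U (h(U) = -21 + 3*(U + 1*(-4)) = -21 + 3*(U - 4) = -21 + 3*(-4 + U) = -21 + (-12 + 3*U) = -33 + 3*U)
C(l) = 1
Q(x) = 1 (Q(x) = (x + 1)/(x + 1) = (1 + x)/(1 + x) = 1)
h(-1)*Q(-3/13) - 142 = (-33 + 3*(-1))*1 - 142 = (-33 - 3)*1 - 142 = -36*1 - 142 = -36 - 142 = -178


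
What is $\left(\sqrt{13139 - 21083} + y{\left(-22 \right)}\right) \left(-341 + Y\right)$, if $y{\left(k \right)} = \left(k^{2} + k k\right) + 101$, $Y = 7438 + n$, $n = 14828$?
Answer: $23437825 + 43850 i \sqrt{1986} \approx 2.3438 \cdot 10^{7} + 1.9542 \cdot 10^{6} i$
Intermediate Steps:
$Y = 22266$ ($Y = 7438 + 14828 = 22266$)
$y{\left(k \right)} = 101 + 2 k^{2}$ ($y{\left(k \right)} = \left(k^{2} + k^{2}\right) + 101 = 2 k^{2} + 101 = 101 + 2 k^{2}$)
$\left(\sqrt{13139 - 21083} + y{\left(-22 \right)}\right) \left(-341 + Y\right) = \left(\sqrt{13139 - 21083} + \left(101 + 2 \left(-22\right)^{2}\right)\right) \left(-341 + 22266\right) = \left(\sqrt{-7944} + \left(101 + 2 \cdot 484\right)\right) 21925 = \left(2 i \sqrt{1986} + \left(101 + 968\right)\right) 21925 = \left(2 i \sqrt{1986} + 1069\right) 21925 = \left(1069 + 2 i \sqrt{1986}\right) 21925 = 23437825 + 43850 i \sqrt{1986}$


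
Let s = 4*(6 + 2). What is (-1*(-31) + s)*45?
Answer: 2835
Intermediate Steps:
s = 32 (s = 4*8 = 32)
(-1*(-31) + s)*45 = (-1*(-31) + 32)*45 = (31 + 32)*45 = 63*45 = 2835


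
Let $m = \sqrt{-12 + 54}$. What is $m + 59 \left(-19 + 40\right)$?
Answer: $1239 + \sqrt{42} \approx 1245.5$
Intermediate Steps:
$m = \sqrt{42} \approx 6.4807$
$m + 59 \left(-19 + 40\right) = \sqrt{42} + 59 \left(-19 + 40\right) = \sqrt{42} + 59 \cdot 21 = \sqrt{42} + 1239 = 1239 + \sqrt{42}$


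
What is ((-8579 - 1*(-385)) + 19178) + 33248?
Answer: 44232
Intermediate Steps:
((-8579 - 1*(-385)) + 19178) + 33248 = ((-8579 + 385) + 19178) + 33248 = (-8194 + 19178) + 33248 = 10984 + 33248 = 44232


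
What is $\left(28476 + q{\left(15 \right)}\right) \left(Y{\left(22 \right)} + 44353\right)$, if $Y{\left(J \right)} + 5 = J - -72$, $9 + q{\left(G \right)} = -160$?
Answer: $1258019694$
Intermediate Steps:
$q{\left(G \right)} = -169$ ($q{\left(G \right)} = -9 - 160 = -169$)
$Y{\left(J \right)} = 67 + J$ ($Y{\left(J \right)} = -5 + \left(J - -72\right) = -5 + \left(J + 72\right) = -5 + \left(72 + J\right) = 67 + J$)
$\left(28476 + q{\left(15 \right)}\right) \left(Y{\left(22 \right)} + 44353\right) = \left(28476 - 169\right) \left(\left(67 + 22\right) + 44353\right) = 28307 \left(89 + 44353\right) = 28307 \cdot 44442 = 1258019694$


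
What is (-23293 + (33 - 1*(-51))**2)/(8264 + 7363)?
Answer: -16237/15627 ≈ -1.0390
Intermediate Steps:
(-23293 + (33 - 1*(-51))**2)/(8264 + 7363) = (-23293 + (33 + 51)**2)/15627 = (-23293 + 84**2)*(1/15627) = (-23293 + 7056)*(1/15627) = -16237*1/15627 = -16237/15627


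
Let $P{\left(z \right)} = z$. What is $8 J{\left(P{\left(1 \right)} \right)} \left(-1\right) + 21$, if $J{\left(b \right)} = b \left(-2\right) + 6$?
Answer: $-11$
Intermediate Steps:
$J{\left(b \right)} = 6 - 2 b$ ($J{\left(b \right)} = - 2 b + 6 = 6 - 2 b$)
$8 J{\left(P{\left(1 \right)} \right)} \left(-1\right) + 21 = 8 \left(6 - 2\right) \left(-1\right) + 21 = 8 \cdot 4 \left(-1\right) + 21 = 32 \left(-1\right) + 21 = -32 + 21 = -11$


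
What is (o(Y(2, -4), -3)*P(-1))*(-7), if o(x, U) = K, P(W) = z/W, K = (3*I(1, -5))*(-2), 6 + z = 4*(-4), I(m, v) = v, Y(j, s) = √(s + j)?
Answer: -4620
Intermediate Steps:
Y(j, s) = √(j + s)
z = -22 (z = -6 + 4*(-4) = -6 - 16 = -22)
K = 30 (K = (3*(-5))*(-2) = -15*(-2) = 30)
P(W) = -22/W
o(x, U) = 30
(o(Y(2, -4), -3)*P(-1))*(-7) = (30*(-22/(-1)))*(-7) = (30*(-22*(-1)))*(-7) = (30*22)*(-7) = 660*(-7) = -4620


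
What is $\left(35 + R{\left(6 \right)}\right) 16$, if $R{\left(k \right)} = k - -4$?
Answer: $720$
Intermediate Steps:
$R{\left(k \right)} = 4 + k$ ($R{\left(k \right)} = k + 4 = 4 + k$)
$\left(35 + R{\left(6 \right)}\right) 16 = \left(35 + \left(4 + 6\right)\right) 16 = \left(35 + 10\right) 16 = 45 \cdot 16 = 720$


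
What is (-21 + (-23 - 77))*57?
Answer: -6897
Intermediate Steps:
(-21 + (-23 - 77))*57 = (-21 - 100)*57 = -121*57 = -6897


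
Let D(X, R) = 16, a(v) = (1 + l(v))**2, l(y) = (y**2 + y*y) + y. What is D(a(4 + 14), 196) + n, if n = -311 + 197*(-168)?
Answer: -33391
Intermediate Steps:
l(y) = y + 2*y**2 (l(y) = (y**2 + y**2) + y = 2*y**2 + y = y + 2*y**2)
n = -33407 (n = -311 - 33096 = -33407)
a(v) = (1 + v*(1 + 2*v))**2
D(a(4 + 14), 196) + n = 16 - 33407 = -33391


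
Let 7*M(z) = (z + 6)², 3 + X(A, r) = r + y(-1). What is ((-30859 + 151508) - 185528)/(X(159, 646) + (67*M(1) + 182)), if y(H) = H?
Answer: -64879/1293 ≈ -50.177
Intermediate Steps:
X(A, r) = -4 + r (X(A, r) = -3 + (r - 1) = -3 + (-1 + r) = -4 + r)
M(z) = (6 + z)²/7 (M(z) = (z + 6)²/7 = (6 + z)²/7)
((-30859 + 151508) - 185528)/(X(159, 646) + (67*M(1) + 182)) = ((-30859 + 151508) - 185528)/((-4 + 646) + (67*((6 + 1)²/7) + 182)) = (120649 - 185528)/(642 + (67*((⅐)*7²) + 182)) = -64879/(642 + (67*((⅐)*49) + 182)) = -64879/(642 + (67*7 + 182)) = -64879/(642 + (469 + 182)) = -64879/(642 + 651) = -64879/1293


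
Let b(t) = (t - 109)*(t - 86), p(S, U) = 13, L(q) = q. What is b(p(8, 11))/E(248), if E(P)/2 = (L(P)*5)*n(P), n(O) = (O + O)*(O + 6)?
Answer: 219/9763760 ≈ 2.2430e-5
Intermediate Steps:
n(O) = 2*O*(6 + O) (n(O) = (2*O)*(6 + O) = 2*O*(6 + O))
E(P) = 20*P**2*(6 + P) (E(P) = 2*((P*5)*(2*P*(6 + P))) = 2*((5*P)*(2*P*(6 + P))) = 2*(10*P**2*(6 + P)) = 20*P**2*(6 + P))
b(t) = (-109 + t)*(-86 + t)
b(p(8, 11))/E(248) = (9374 + 13**2 - 195*13)/((20*248**2*(6 + 248))) = (9374 + 169 - 2535)/((20*61504*254)) = 7008/312440320 = 7008*(1/312440320) = 219/9763760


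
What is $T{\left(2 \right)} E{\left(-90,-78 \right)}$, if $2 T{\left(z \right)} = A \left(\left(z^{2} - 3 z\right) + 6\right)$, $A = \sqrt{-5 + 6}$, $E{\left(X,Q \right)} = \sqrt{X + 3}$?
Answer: $2 i \sqrt{87} \approx 18.655 i$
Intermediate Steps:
$E{\left(X,Q \right)} = \sqrt{3 + X}$
$A = 1$ ($A = \sqrt{1} = 1$)
$T{\left(z \right)} = 3 + \frac{z^{2}}{2} - \frac{3 z}{2}$ ($T{\left(z \right)} = \frac{1 \left(\left(z^{2} - 3 z\right) + 6\right)}{2} = \frac{1 \left(6 + z^{2} - 3 z\right)}{2} = \frac{6 + z^{2} - 3 z}{2} = 3 + \frac{z^{2}}{2} - \frac{3 z}{2}$)
$T{\left(2 \right)} E{\left(-90,-78 \right)} = \left(3 + \frac{2^{2}}{2} - 3\right) \sqrt{3 - 90} = \left(3 + \frac{1}{2} \cdot 4 - 3\right) \sqrt{-87} = \left(3 + 2 - 3\right) i \sqrt{87} = 2 i \sqrt{87}$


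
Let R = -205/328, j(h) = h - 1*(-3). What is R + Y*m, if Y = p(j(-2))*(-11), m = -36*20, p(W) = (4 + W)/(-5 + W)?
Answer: -79205/8 ≈ -9900.6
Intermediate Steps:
j(h) = 3 + h (j(h) = h + 3 = 3 + h)
p(W) = (4 + W)/(-5 + W)
m = -720
R = -5/8 (R = -205*1/328 = -5/8 ≈ -0.62500)
Y = 55/4 (Y = ((4 + (3 - 2))/(-5 + (3 - 2)))*(-11) = ((4 + 1)/(-5 + 1))*(-11) = (5/(-4))*(-11) = -¼*5*(-11) = -5/4*(-11) = 55/4 ≈ 13.750)
R + Y*m = -5/8 + (55/4)*(-720) = -5/8 - 9900 = -79205/8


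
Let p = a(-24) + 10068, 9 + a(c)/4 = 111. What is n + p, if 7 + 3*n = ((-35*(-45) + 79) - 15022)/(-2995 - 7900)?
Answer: 342345163/32685 ≈ 10474.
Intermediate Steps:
a(c) = 408 (a(c) = -36 + 4*111 = -36 + 444 = 408)
p = 10476 (p = 408 + 10068 = 10476)
n = -62897/32685 (n = -7/3 + (((-35*(-45) + 79) - 15022)/(-2995 - 7900))/3 = -7/3 + (((1575 + 79) - 15022)/(-10895))/3 = -7/3 + ((1654 - 15022)*(-1/10895))/3 = -7/3 + (-13368*(-1/10895))/3 = -7/3 + (1/3)*(13368/10895) = -7/3 + 4456/10895 = -62897/32685 ≈ -1.9243)
n + p = -62897/32685 + 10476 = 342345163/32685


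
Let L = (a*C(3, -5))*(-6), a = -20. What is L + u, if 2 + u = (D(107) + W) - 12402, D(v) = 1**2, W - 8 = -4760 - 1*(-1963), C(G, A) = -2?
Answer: -15432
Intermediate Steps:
W = -2789 (W = 8 + (-4760 - 1*(-1963)) = 8 + (-4760 + 1963) = 8 - 2797 = -2789)
D(v) = 1
u = -15192 (u = -2 + ((1 - 2789) - 12402) = -2 + (-2788 - 12402) = -2 - 15190 = -15192)
L = -240 (L = -20*(-2)*(-6) = 40*(-6) = -240)
L + u = -240 - 15192 = -15432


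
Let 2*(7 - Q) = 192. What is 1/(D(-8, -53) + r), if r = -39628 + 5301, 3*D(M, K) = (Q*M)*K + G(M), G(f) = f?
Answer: -3/140725 ≈ -2.1318e-5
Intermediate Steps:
Q = -89 (Q = 7 - ½*192 = 7 - 96 = -89)
D(M, K) = M/3 - 89*K*M/3 (D(M, K) = ((-89*M)*K + M)/3 = (-89*K*M + M)/3 = (M - 89*K*M)/3 = M/3 - 89*K*M/3)
r = -34327
1/(D(-8, -53) + r) = 1/((⅓)*(-8)*(1 - 89*(-53)) - 34327) = 1/((⅓)*(-8)*(1 + 4717) - 34327) = 1/((⅓)*(-8)*4718 - 34327) = 1/(-37744/3 - 34327) = 1/(-140725/3) = -3/140725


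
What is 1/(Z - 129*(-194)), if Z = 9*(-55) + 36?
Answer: 1/24567 ≈ 4.0705e-5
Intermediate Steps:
Z = -459 (Z = -495 + 36 = -459)
1/(Z - 129*(-194)) = 1/(-459 - 129*(-194)) = 1/(-459 + 25026) = 1/24567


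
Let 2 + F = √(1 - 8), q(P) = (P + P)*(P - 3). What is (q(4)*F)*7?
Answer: -112 + 56*I*√7 ≈ -112.0 + 148.16*I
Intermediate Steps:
q(P) = 2*P*(-3 + P) (q(P) = (2*P)*(-3 + P) = 2*P*(-3 + P))
F = -2 + I*√7 (F = -2 + √(1 - 8) = -2 + √(-7) = -2 + I*√7 ≈ -2.0 + 2.6458*I)
(q(4)*F)*7 = ((2*4*(-3 + 4))*(-2 + I*√7))*7 = ((2*4*1)*(-2 + I*√7))*7 = (8*(-2 + I*√7))*7 = (-16 + 8*I*√7)*7 = -112 + 56*I*√7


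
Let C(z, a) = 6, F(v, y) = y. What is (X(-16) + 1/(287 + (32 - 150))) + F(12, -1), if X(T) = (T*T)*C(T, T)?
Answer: 259416/169 ≈ 1535.0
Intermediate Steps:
X(T) = 6*T² (X(T) = (T*T)*6 = T²*6 = 6*T²)
(X(-16) + 1/(287 + (32 - 150))) + F(12, -1) = (6*(-16)² + 1/(287 + (32 - 150))) - 1 = (6*256 + 1/(287 - 118)) - 1 = (1536 + 1/169) - 1 = 259585/169 - 1 = 259416/169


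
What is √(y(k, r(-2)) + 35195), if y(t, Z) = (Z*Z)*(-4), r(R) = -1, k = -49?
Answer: √35191 ≈ 187.59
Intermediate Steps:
y(t, Z) = -4*Z² (y(t, Z) = Z²*(-4) = -4*Z²)
√(y(k, r(-2)) + 35195) = √(-4*(-1)² + 35195) = √(-4*1 + 35195) = √(-4 + 35195) = √35191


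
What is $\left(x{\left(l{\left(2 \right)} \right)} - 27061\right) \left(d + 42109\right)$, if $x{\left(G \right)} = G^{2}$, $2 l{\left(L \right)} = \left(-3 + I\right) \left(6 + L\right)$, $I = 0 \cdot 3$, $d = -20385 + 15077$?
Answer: $-990572517$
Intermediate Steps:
$d = -5308$
$I = 0$
$l{\left(L \right)} = -9 - \frac{3 L}{2}$ ($l{\left(L \right)} = \frac{\left(-3 + 0\right) \left(6 + L\right)}{2} = \frac{\left(-3\right) \left(6 + L\right)}{2} = \frac{-18 - 3 L}{2} = -9 - \frac{3 L}{2}$)
$\left(x{\left(l{\left(2 \right)} \right)} - 27061\right) \left(d + 42109\right) = \left(\left(-9 - 3\right)^{2} - 27061\right) \left(-5308 + 42109\right) = \left(\left(-9 - 3\right)^{2} - 27061\right) 36801 = \left(\left(-12\right)^{2} - 27061\right) 36801 = \left(144 - 27061\right) 36801 = \left(-26917\right) 36801 = -990572517$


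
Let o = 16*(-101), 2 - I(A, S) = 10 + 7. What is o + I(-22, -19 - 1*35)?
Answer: -1631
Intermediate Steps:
I(A, S) = -15 (I(A, S) = 2 - (10 + 7) = 2 - 1*17 = 2 - 17 = -15)
o = -1616
o + I(-22, -19 - 1*35) = -1616 - 15 = -1631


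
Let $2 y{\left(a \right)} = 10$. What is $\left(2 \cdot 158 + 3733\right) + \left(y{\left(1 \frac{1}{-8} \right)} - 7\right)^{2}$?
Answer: $4053$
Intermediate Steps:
$y{\left(a \right)} = 5$ ($y{\left(a \right)} = \frac{1}{2} \cdot 10 = 5$)
$\left(2 \cdot 158 + 3733\right) + \left(y{\left(1 \frac{1}{-8} \right)} - 7\right)^{2} = \left(2 \cdot 158 + 3733\right) + \left(5 - 7\right)^{2} = \left(316 + 3733\right) + \left(-2\right)^{2} = 4049 + 4 = 4053$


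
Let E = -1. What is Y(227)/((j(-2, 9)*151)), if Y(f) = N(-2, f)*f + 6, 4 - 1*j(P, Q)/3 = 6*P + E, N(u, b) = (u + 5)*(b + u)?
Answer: 51077/2567 ≈ 19.898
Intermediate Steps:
N(u, b) = (5 + u)*(b + u)
j(P, Q) = 15 - 18*P (j(P, Q) = 12 - 3*(6*P - 1) = 12 - 3*(-1 + 6*P) = 12 + (3 - 18*P) = 15 - 18*P)
Y(f) = 6 + f*(-6 + 3*f) (Y(f) = ((-2)² + 5*f + 5*(-2) + f*(-2))*f + 6 = (4 + 5*f - 10 - 2*f)*f + 6 = (-6 + 3*f)*f + 6 = f*(-6 + 3*f) + 6 = 6 + f*(-6 + 3*f))
Y(227)/((j(-2, 9)*151)) = (6 + 3*227*(-2 + 227))/(((15 - 18*(-2))*151)) = (6 + 3*227*225)/(((15 + 36)*151)) = (6 + 153225)/((51*151)) = 153231/7701 = 153231*(1/7701) = 51077/2567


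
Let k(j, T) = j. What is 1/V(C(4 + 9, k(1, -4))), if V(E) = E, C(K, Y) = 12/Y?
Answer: 1/12 ≈ 0.083333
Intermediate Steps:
1/V(C(4 + 9, k(1, -4))) = 1/(12/1) = 1/(12*1) = 1/12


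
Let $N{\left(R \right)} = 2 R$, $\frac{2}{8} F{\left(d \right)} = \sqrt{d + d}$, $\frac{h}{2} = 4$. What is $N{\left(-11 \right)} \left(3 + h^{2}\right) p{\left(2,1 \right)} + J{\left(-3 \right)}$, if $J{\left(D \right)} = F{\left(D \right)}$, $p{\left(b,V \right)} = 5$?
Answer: $-7370 + 4 i \sqrt{6} \approx -7370.0 + 9.798 i$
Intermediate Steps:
$h = 8$ ($h = 2 \cdot 4 = 8$)
$F{\left(d \right)} = 4 \sqrt{2} \sqrt{d}$ ($F{\left(d \right)} = 4 \sqrt{d + d} = 4 \sqrt{2 d} = 4 \sqrt{2} \sqrt{d}$)
$J{\left(D \right)} = 4 \sqrt{2} \sqrt{D}$
$N{\left(-11 \right)} \left(3 + h^{2}\right) p{\left(2,1 \right)} + J{\left(-3 \right)} = 2 \left(-11\right) \left(3 + 8^{2}\right) 5 + 4 \sqrt{2} \sqrt{-3} = - 22 \left(3 + 64\right) 5 + 4 \sqrt{2} i \sqrt{3} = - 22 \cdot 67 \cdot 5 + 4 i \sqrt{6} = \left(-22\right) 335 + 4 i \sqrt{6} = -7370 + 4 i \sqrt{6}$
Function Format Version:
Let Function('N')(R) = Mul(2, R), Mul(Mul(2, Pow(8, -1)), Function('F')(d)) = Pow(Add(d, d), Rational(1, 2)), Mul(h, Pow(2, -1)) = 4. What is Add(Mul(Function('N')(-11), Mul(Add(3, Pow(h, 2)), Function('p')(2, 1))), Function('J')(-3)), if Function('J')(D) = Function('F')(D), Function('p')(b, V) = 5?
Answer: Add(-7370, Mul(4, I, Pow(6, Rational(1, 2)))) ≈ Add(-7370.0, Mul(9.7980, I))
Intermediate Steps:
h = 8 (h = Mul(2, 4) = 8)
Function('F')(d) = Mul(4, Pow(2, Rational(1, 2)), Pow(d, Rational(1, 2))) (Function('F')(d) = Mul(4, Pow(Add(d, d), Rational(1, 2))) = Mul(4, Pow(Mul(2, d), Rational(1, 2))) = Mul(4, Mul(Pow(2, Rational(1, 2)), Pow(d, Rational(1, 2)))) = Mul(4, Pow(2, Rational(1, 2)), Pow(d, Rational(1, 2))))
Function('J')(D) = Mul(4, Pow(2, Rational(1, 2)), Pow(D, Rational(1, 2)))
Add(Mul(Function('N')(-11), Mul(Add(3, Pow(h, 2)), Function('p')(2, 1))), Function('J')(-3)) = Add(Mul(Mul(2, -11), Mul(Add(3, Pow(8, 2)), 5)), Mul(4, Pow(2, Rational(1, 2)), Pow(-3, Rational(1, 2)))) = Add(Mul(-22, Mul(Add(3, 64), 5)), Mul(4, Pow(2, Rational(1, 2)), Mul(I, Pow(3, Rational(1, 2))))) = Add(Mul(-22, Mul(67, 5)), Mul(4, I, Pow(6, Rational(1, 2)))) = Add(Mul(-22, 335), Mul(4, I, Pow(6, Rational(1, 2)))) = Add(-7370, Mul(4, I, Pow(6, Rational(1, 2))))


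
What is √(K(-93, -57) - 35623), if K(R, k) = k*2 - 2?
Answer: 57*I*√11 ≈ 189.05*I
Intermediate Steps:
K(R, k) = -2 + 2*k (K(R, k) = 2*k - 2 = -2 + 2*k)
√(K(-93, -57) - 35623) = √((-2 + 2*(-57)) - 35623) = √((-2 - 114) - 35623) = √(-116 - 35623) = √(-35739) = 57*I*√11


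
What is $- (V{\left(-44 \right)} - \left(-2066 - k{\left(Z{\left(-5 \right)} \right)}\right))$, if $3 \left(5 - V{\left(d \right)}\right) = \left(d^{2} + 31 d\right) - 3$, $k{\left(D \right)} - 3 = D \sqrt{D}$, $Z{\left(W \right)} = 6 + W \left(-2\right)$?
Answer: $- \frac{5845}{3} \approx -1948.3$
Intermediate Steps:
$Z{\left(W \right)} = 6 - 2 W$
$k{\left(D \right)} = 3 + D^{\frac{3}{2}}$ ($k{\left(D \right)} = 3 + D \sqrt{D} = 3 + D^{\frac{3}{2}}$)
$V{\left(d \right)} = 6 - \frac{31 d}{3} - \frac{d^{2}}{3}$ ($V{\left(d \right)} = 5 - \frac{\left(d^{2} + 31 d\right) - 3}{3} = 5 - \frac{-3 + d^{2} + 31 d}{3} = 5 - \left(-1 + \frac{d^{2}}{3} + \frac{31 d}{3}\right) = 6 - \frac{31 d}{3} - \frac{d^{2}}{3}$)
$- (V{\left(-44 \right)} - \left(-2066 - k{\left(Z{\left(-5 \right)} \right)}\right)) = - (\left(6 - - \frac{1364}{3} - \frac{\left(-44\right)^{2}}{3}\right) - \left(-2066 - \left(3 + \left(6 - -10\right)^{\frac{3}{2}}\right)\right)) = - (\left(6 + \frac{1364}{3} - \frac{1936}{3}\right) - \left(-2066 - \left(3 + \left(6 + 10\right)^{\frac{3}{2}}\right)\right)) = - (\left(6 + \frac{1364}{3} - \frac{1936}{3}\right) - \left(-2066 - \left(3 + 16^{\frac{3}{2}}\right)\right)) = - (- \frac{554}{3} - \left(-2066 - \left(3 + 64\right)\right)) = - (- \frac{554}{3} - \left(-2066 - 67\right)) = - (- \frac{554}{3} - -2133) = - (- \frac{554}{3} + 2133) = \left(-1\right) \frac{5845}{3} = - \frac{5845}{3}$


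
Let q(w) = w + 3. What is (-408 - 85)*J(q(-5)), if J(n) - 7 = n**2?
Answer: -5423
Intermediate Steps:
q(w) = 3 + w
J(n) = 7 + n**2
(-408 - 85)*J(q(-5)) = (-408 - 85)*(7 + (3 - 5)**2) = -493*(7 + (-2)**2) = -493*(7 + 4) = -493*11 = -5423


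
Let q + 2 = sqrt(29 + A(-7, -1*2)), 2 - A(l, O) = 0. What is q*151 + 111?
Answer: -191 + 151*sqrt(31) ≈ 649.73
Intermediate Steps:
A(l, O) = 2 (A(l, O) = 2 - 1*0 = 2 + 0 = 2)
q = -2 + sqrt(31) (q = -2 + sqrt(29 + 2) = -2 + sqrt(31) ≈ 3.5678)
q*151 + 111 = (-2 + sqrt(31))*151 + 111 = (-302 + 151*sqrt(31)) + 111 = -191 + 151*sqrt(31)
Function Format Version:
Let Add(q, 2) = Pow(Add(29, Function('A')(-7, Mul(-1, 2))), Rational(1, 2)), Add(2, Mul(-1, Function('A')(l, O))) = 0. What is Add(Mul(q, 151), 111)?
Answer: Add(-191, Mul(151, Pow(31, Rational(1, 2)))) ≈ 649.73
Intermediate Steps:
Function('A')(l, O) = 2 (Function('A')(l, O) = Add(2, Mul(-1, 0)) = Add(2, 0) = 2)
q = Add(-2, Pow(31, Rational(1, 2))) (q = Add(-2, Pow(Add(29, 2), Rational(1, 2))) = Add(-2, Pow(31, Rational(1, 2))) ≈ 3.5678)
Add(Mul(q, 151), 111) = Add(Mul(Add(-2, Pow(31, Rational(1, 2))), 151), 111) = Add(Add(-302, Mul(151, Pow(31, Rational(1, 2)))), 111) = Add(-191, Mul(151, Pow(31, Rational(1, 2))))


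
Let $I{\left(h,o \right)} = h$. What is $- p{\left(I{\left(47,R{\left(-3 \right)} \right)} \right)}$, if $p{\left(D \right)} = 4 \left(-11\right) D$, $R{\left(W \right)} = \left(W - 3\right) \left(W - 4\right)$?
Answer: $2068$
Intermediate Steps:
$R{\left(W \right)} = \left(-4 + W\right) \left(-3 + W\right)$ ($R{\left(W \right)} = \left(-3 + W\right) \left(-4 + W\right) = \left(-4 + W\right) \left(-3 + W\right)$)
$p{\left(D \right)} = - 44 D$
$- p{\left(I{\left(47,R{\left(-3 \right)} \right)} \right)} = - \left(-44\right) 47 = \left(-1\right) \left(-2068\right) = 2068$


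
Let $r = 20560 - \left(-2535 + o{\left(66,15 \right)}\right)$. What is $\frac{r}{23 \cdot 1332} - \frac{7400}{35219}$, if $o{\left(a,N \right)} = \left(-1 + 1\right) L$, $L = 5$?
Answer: $\frac{586676405}{1078969284} \approx 0.54374$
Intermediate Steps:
$o{\left(a,N \right)} = 0$ ($o{\left(a,N \right)} = \left(-1 + 1\right) 5 = 0 \cdot 5 = 0$)
$r = 23095$ ($r = 20560 - \left(-2535 + 0\right) = 20560 - -2535 = 20560 + 2535 = 23095$)
$\frac{r}{23 \cdot 1332} - \frac{7400}{35219} = \frac{23095}{23 \cdot 1332} - \frac{7400}{35219} = \frac{23095}{30636} - \frac{7400}{35219} = \frac{586676405}{1078969284}$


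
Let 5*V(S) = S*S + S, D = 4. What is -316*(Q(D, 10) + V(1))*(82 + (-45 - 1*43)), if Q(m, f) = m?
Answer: 41712/5 ≈ 8342.4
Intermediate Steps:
V(S) = S/5 + S²/5 (V(S) = (S*S + S)/5 = (S² + S)/5 = (S + S²)/5 = S/5 + S²/5)
-316*(Q(D, 10) + V(1))*(82 + (-45 - 1*43)) = -316*(4 + (⅕)*1*(1 + 1))*(82 + (-45 - 1*43)) = -316*(4 + (⅕)*1*2)*(82 + (-45 - 43)) = -316*(4 + ⅖)*(82 - 88) = -6952*(-6)/5 = -316*(-132/5) = 41712/5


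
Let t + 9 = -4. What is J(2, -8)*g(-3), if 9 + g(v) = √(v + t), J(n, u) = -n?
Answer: 18 - 8*I ≈ 18.0 - 8.0*I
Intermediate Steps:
t = -13 (t = -9 - 4 = -13)
g(v) = -9 + √(-13 + v) (g(v) = -9 + √(v - 13) = -9 + √(-13 + v))
J(2, -8)*g(-3) = (-1*2)*(-9 + √(-13 - 3)) = -2*(-9 + √(-16)) = -2*(-9 + 4*I) = 18 - 8*I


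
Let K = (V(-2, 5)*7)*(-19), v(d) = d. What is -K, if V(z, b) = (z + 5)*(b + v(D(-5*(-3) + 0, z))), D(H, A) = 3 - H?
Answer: -2793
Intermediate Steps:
V(z, b) = (-12 + b)*(5 + z) (V(z, b) = (z + 5)*(b + (3 - (-5*(-3) + 0))) = (5 + z)*(b + (3 - (15 + 0))) = (5 + z)*(b + (3 - 1*15)) = (5 + z)*(b + (3 - 15)) = (5 + z)*(b - 12) = (5 + z)*(-12 + b) = (-12 + b)*(5 + z))
K = 2793 (K = ((-60 - 12*(-2) + 5*5 + 5*(-2))*7)*(-19) = ((-60 + 24 + 25 - 10)*7)*(-19) = -21*7*(-19) = -147*(-19) = 2793)
-K = -1*2793 = -2793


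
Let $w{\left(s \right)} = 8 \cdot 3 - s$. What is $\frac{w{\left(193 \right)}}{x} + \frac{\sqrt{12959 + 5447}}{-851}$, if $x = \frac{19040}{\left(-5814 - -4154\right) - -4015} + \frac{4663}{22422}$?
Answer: $- \frac{594922926}{29193083} - \frac{\sqrt{18406}}{851} \approx -20.538$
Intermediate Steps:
$w{\left(s \right)} = 24 - s$
$x = \frac{29193083}{3520254}$ ($x = \frac{19040}{\left(-5814 + 4154\right) + 4015} + 4663 \cdot \frac{1}{22422} = \frac{19040}{-1660 + 4015} + \frac{4663}{22422} = \frac{19040}{2355} + \frac{4663}{22422} = 19040 \cdot \frac{1}{2355} + \frac{4663}{22422} = \frac{3808}{471} + \frac{4663}{22422} = \frac{29193083}{3520254} \approx 8.2929$)
$\frac{w{\left(193 \right)}}{x} + \frac{\sqrt{12959 + 5447}}{-851} = \frac{24 - 193}{\frac{29193083}{3520254}} + \frac{\sqrt{12959 + 5447}}{-851} = \left(24 - 193\right) \frac{3520254}{29193083} + \sqrt{18406} \left(- \frac{1}{851}\right) = \left(-169\right) \frac{3520254}{29193083} - \frac{\sqrt{18406}}{851} = - \frac{594922926}{29193083} - \frac{\sqrt{18406}}{851}$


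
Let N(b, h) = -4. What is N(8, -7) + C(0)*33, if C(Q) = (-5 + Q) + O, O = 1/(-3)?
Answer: -180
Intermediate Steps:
O = -⅓ (O = 1*(-⅓) = -⅓ ≈ -0.33333)
C(Q) = -16/3 + Q (C(Q) = (-5 + Q) - ⅓ = -16/3 + Q)
N(8, -7) + C(0)*33 = -4 + (-16/3 + 0)*33 = -4 - 16/3*33 = -4 - 176 = -180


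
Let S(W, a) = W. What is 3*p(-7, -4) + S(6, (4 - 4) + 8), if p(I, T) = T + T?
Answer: -18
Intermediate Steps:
p(I, T) = 2*T
3*p(-7, -4) + S(6, (4 - 4) + 8) = 3*(2*(-4)) + 6 = 3*(-8) + 6 = -24 + 6 = -18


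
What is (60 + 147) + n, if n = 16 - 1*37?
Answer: 186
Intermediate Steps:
n = -21 (n = 16 - 37 = -21)
(60 + 147) + n = (60 + 147) - 21 = 207 - 21 = 186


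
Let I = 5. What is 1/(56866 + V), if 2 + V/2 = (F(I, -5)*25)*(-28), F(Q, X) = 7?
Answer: 1/47062 ≈ 2.1249e-5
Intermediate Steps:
V = -9804 (V = -4 + 2*((7*25)*(-28)) = -4 + 2*(175*(-28)) = -4 + 2*(-4900) = -4 - 9800 = -9804)
1/(56866 + V) = 1/(56866 - 9804) = 1/47062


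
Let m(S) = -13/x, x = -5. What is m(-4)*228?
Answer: 2964/5 ≈ 592.80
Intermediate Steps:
m(S) = 13/5 (m(S) = -13/(-5) = -13*(-1/5) = 13/5)
m(-4)*228 = (13/5)*228 = 2964/5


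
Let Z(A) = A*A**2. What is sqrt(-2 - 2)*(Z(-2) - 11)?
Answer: -38*I ≈ -38.0*I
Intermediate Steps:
Z(A) = A**3
sqrt(-2 - 2)*(Z(-2) - 11) = sqrt(-2 - 2)*((-2)**3 - 11) = sqrt(-4)*(-8 - 11) = (2*I)*(-19) = -38*I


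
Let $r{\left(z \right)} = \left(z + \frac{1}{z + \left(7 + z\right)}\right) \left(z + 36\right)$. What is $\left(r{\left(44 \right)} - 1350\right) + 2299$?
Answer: $\frac{84927}{19} \approx 4469.8$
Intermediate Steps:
$r{\left(z \right)} = \left(36 + z\right) \left(z + \frac{1}{7 + 2 z}\right)$ ($r{\left(z \right)} = \left(z + \frac{1}{7 + 2 z}\right) \left(36 + z\right) = \left(36 + z\right) \left(z + \frac{1}{7 + 2 z}\right)$)
$\left(r{\left(44 \right)} - 1350\right) + 2299 = \left(\frac{36 + 2 \cdot 44^{3} + 79 \cdot 44^{2} + 253 \cdot 44}{7 + 2 \cdot 44} - 1350\right) + 2299 = \left(\frac{36 + 2 \cdot 85184 + 79 \cdot 1936 + 11132}{7 + 88} - 1350\right) + 2299 = \left(\frac{36 + 170368 + 152944 + 11132}{95} - 1350\right) + 2299 = \left(\frac{1}{95} \cdot 334480 - 1350\right) + 2299 = \left(\frac{66896}{19} - 1350\right) + 2299 = \frac{41246}{19} + 2299 = \frac{84927}{19}$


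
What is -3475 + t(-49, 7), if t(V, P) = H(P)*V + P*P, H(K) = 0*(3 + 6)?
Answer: -3426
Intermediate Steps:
H(K) = 0 (H(K) = 0*9 = 0)
t(V, P) = P² (t(V, P) = 0*V + P*P = 0 + P² = P²)
-3475 + t(-49, 7) = -3475 + 7² = -3475 + 49 = -3426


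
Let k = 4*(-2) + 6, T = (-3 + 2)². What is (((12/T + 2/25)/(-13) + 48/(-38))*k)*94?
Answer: 2545144/6175 ≈ 412.17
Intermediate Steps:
T = 1 (T = (-1)² = 1)
k = -2 (k = -8 + 6 = -2)
(((12/T + 2/25)/(-13) + 48/(-38))*k)*94 = (((12/1 + 2/25)/(-13) + 48/(-38))*(-2))*94 = (((12*1 + 2*(1/25))*(-1/13) + 48*(-1/38))*(-2))*94 = (((12 + 2/25)*(-1/13) - 24/19)*(-2))*94 = (((302/25)*(-1/13) - 24/19)*(-2))*94 = ((-302/325 - 24/19)*(-2))*94 = -13538/6175*(-2)*94 = (27076/6175)*94 = 2545144/6175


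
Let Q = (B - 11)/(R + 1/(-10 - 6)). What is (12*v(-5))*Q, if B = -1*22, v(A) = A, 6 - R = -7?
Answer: 3520/23 ≈ 153.04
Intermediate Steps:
R = 13 (R = 6 - 1*(-7) = 6 + 7 = 13)
B = -22
Q = -176/69 (Q = (-22 - 11)/(13 + 1/(-10 - 6)) = -33/(13 + 1/(-16)) = -33/(13 - 1/16) = -33/207/16 = -33*16/207 = -176/69 ≈ -2.5507)
(12*v(-5))*Q = (12*(-5))*(-176/69) = -60*(-176/69) = 3520/23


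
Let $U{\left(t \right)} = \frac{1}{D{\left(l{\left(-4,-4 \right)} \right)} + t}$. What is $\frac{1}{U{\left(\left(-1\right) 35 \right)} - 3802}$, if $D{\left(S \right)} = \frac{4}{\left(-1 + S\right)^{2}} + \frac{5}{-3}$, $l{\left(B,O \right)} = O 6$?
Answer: $- \frac{68738}{261343751} \approx -0.00026302$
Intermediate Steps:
$l{\left(B,O \right)} = 6 O$
$D{\left(S \right)} = - \frac{5}{3} + \frac{4}{\left(-1 + S\right)^{2}}$ ($D{\left(S \right)} = \frac{4}{\left(-1 + S\right)^{2}} + 5 \left(- \frac{1}{3}\right) = \frac{4}{\left(-1 + S\right)^{2}} - \frac{5}{3} = - \frac{5}{3} + \frac{4}{\left(-1 + S\right)^{2}}$)
$U{\left(t \right)} = \frac{1}{- \frac{3113}{1875} + t}$ ($U{\left(t \right)} = \frac{1}{\left(- \frac{5}{3} + \frac{4}{\left(-1 + 6 \left(-4\right)\right)^{2}}\right) + t} = \frac{1}{\left(- \frac{5}{3} + \frac{4}{\left(-1 - 24\right)^{2}}\right) + t} = \frac{1}{\left(- \frac{5}{3} + \frac{4}{625}\right) + t} = \frac{1}{- \frac{3113}{1875} + t}$)
$\frac{1}{U{\left(\left(-1\right) 35 \right)} - 3802} = \frac{1}{\frac{1875}{-3113 + 1875 \left(\left(-1\right) 35\right)} - 3802} = \frac{1}{\frac{1875}{-3113 + 1875 \left(-35\right)} - 3802} = \frac{1}{\frac{1875}{-3113 - 65625} - 3802} = \frac{1}{\frac{1875}{-68738} - 3802} = \frac{1}{1875 \left(- \frac{1}{68738}\right) - 3802} = \frac{1}{- \frac{1875}{68738} - 3802} = \frac{1}{- \frac{261343751}{68738}} = - \frac{68738}{261343751}$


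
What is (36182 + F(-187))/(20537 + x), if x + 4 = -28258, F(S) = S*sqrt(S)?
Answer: -36182/7725 + 187*I*sqrt(187)/7725 ≈ -4.6838 + 0.33103*I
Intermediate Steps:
F(S) = S**(3/2)
x = -28262 (x = -4 - 28258 = -28262)
(36182 + F(-187))/(20537 + x) = (36182 + (-187)**(3/2))/(20537 - 28262) = (36182 - 187*I*sqrt(187))/(-7725) = (36182 - 187*I*sqrt(187))*(-1/7725) = -36182/7725 + 187*I*sqrt(187)/7725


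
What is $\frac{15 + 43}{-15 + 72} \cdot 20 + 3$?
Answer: $\frac{1331}{57} \approx 23.351$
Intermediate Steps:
$\frac{15 + 43}{-15 + 72} \cdot 20 + 3 = \frac{58}{57} \cdot 20 + 3 = \frac{1160}{57} + 3 = \frac{1331}{57}$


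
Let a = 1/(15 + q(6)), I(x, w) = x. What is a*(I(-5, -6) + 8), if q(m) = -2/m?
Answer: 9/44 ≈ 0.20455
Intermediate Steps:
a = 3/44 (a = 1/(15 - 2/6) = 1/(15 - 2*⅙) = 1/(15 - ⅓) = 1/(44/3) = 3/44 ≈ 0.068182)
a*(I(-5, -6) + 8) = 3*(-5 + 8)/44 = (3/44)*3 = 9/44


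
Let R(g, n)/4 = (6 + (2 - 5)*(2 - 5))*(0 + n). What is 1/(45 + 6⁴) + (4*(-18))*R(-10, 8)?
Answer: -46344959/1341 ≈ -34560.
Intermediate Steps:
R(g, n) = 60*n (R(g, n) = 4*((6 + (2 - 5)*(2 - 5))*(0 + n)) = 4*((6 - 3*(-3))*n) = 4*((6 + 9)*n) = 4*(15*n) = 60*n)
1/(45 + 6⁴) + (4*(-18))*R(-10, 8) = 1/(45 + 6⁴) + (4*(-18))*(60*8) = 1/(45 + 1296) - 72*480 = 1/1341 - 34560 = -46344959/1341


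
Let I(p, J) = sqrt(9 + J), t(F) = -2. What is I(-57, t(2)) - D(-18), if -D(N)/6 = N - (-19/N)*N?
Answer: 6 + sqrt(7) ≈ 8.6458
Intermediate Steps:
D(N) = -114 - 6*N (D(N) = -6*(N - (-19/N)*N) = -6*(N - 1*(-19)) = -6*(N + 19) = -6*(19 + N) = -114 - 6*N)
I(-57, t(2)) - D(-18) = sqrt(9 - 2) - (-114 - 6*(-18)) = sqrt(7) - (-114 + 108) = sqrt(7) - 1*(-6) = sqrt(7) + 6 = 6 + sqrt(7)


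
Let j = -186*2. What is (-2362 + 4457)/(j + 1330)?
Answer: 2095/958 ≈ 2.1868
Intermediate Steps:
j = -372
(-2362 + 4457)/(j + 1330) = (-2362 + 4457)/(-372 + 1330) = 2095/958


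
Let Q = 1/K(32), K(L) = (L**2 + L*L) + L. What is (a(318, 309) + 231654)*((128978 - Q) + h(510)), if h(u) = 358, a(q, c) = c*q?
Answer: 22188408121041/520 ≈ 4.2670e+10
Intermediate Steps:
K(L) = L + 2*L**2 (K(L) = (L**2 + L**2) + L = 2*L**2 + L = L + 2*L**2)
Q = 1/2080 (Q = 1/(32*(1 + 2*32)) = 1/(32*(1 + 64)) = 1/(32*65) = 1/2080 ≈ 0.00048077)
(a(318, 309) + 231654)*((128978 - Q) + h(510)) = (309*318 + 231654)*((128978 - 1*1/2080) + 358) = (98262 + 231654)*((128978 - 1/2080) + 358) = 329916*(268274239/2080 + 358) = 329916*(269018879/2080) = 22188408121041/520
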